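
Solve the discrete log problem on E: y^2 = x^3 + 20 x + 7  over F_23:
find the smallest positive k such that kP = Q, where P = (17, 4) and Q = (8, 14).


Enumerate multiples of P until we hit Q = (8, 14):
  1P = (17, 4)
  2P = (15, 5)
  3P = (20, 9)
  4P = (22, 3)
  5P = (19, 1)
  6P = (18, 9)
  7P = (13, 16)
  8P = (2, 20)
  9P = (8, 14)
Match found at i = 9.

k = 9


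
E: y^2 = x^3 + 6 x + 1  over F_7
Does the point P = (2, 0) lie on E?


Check whether y^2 = x^3 + 6 x + 1 (mod 7) for (x, y) = (2, 0).
LHS: y^2 = 0^2 mod 7 = 0
RHS: x^3 + 6 x + 1 = 2^3 + 6*2 + 1 mod 7 = 0
LHS = RHS

Yes, on the curve


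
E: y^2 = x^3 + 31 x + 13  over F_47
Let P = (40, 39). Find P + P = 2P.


Doubling: s = (3 x1^2 + a) / (2 y1)
s = (3*40^2 + 31) / (2*39) mod 47 = 30
x3 = s^2 - 2 x1 mod 47 = 30^2 - 2*40 = 21
y3 = s (x1 - x3) - y1 mod 47 = 30 * (40 - 21) - 39 = 14

2P = (21, 14)


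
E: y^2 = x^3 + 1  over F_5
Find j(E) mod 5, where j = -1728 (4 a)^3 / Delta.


Delta = -16(4 a^3 + 27 b^2) mod 5 = 3
-1728 * (4 a)^3 = -1728 * (4*0)^3 mod 5 = 0
j = 0 * 3^(-1) mod 5 = 0

j = 0 (mod 5)


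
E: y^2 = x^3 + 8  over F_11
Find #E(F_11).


For each x in F_11, count y with y^2 = x^3 + 0 x + 8 mod 11:
  x = 1: RHS = 9, y in [3, 8]  -> 2 point(s)
  x = 2: RHS = 5, y in [4, 7]  -> 2 point(s)
  x = 5: RHS = 1, y in [1, 10]  -> 2 point(s)
  x = 6: RHS = 4, y in [2, 9]  -> 2 point(s)
  x = 8: RHS = 3, y in [5, 6]  -> 2 point(s)
  x = 9: RHS = 0, y in [0]  -> 1 point(s)
Affine points: 11. Add the point at infinity: total = 12.

#E(F_11) = 12


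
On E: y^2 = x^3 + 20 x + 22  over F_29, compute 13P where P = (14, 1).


k = 13 = 1101_2 (binary, LSB first: 1011)
Double-and-add from P = (14, 1):
  bit 0 = 1: acc = O + (14, 1) = (14, 1)
  bit 1 = 0: acc unchanged = (14, 1)
  bit 2 = 1: acc = (14, 1) + (25, 20) = (10, 27)
  bit 3 = 1: acc = (10, 27) + (28, 1) = (16, 1)

13P = (16, 1)


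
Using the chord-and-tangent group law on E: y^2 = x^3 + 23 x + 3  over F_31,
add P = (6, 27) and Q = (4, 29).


P != Q, so use the chord formula.
s = (y2 - y1) / (x2 - x1) = (2) / (29) mod 31 = 30
x3 = s^2 - x1 - x2 mod 31 = 30^2 - 6 - 4 = 22
y3 = s (x1 - x3) - y1 mod 31 = 30 * (6 - 22) - 27 = 20

P + Q = (22, 20)


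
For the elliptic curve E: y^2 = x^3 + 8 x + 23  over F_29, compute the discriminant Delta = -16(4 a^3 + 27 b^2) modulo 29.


4 a^3 + 27 b^2 = 4*8^3 + 27*23^2 = 2048 + 14283 = 16331
Delta = -16 * (16331) = -261296
Delta mod 29 = 23

Delta = 23 (mod 29)


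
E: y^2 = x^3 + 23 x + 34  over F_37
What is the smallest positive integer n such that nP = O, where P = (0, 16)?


Compute successive multiples of P until we hit O:
  1P = (0, 16)
  2P = (33, 10)
  3P = (34, 7)
  4P = (12, 22)
  5P = (16, 13)
  6P = (18, 29)
  7P = (29, 35)
  8P = (20, 13)
  ... (continuing to 41P)
  41P = O

ord(P) = 41


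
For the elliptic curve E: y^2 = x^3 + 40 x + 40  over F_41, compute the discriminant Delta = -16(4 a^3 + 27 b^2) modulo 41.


4 a^3 + 27 b^2 = 4*40^3 + 27*40^2 = 256000 + 43200 = 299200
Delta = -16 * (299200) = -4787200
Delta mod 41 = 1

Delta = 1 (mod 41)


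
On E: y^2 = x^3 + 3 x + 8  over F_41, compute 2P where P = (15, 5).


Doubling: s = (3 x1^2 + a) / (2 y1)
s = (3*15^2 + 3) / (2*5) mod 41 = 35
x3 = s^2 - 2 x1 mod 41 = 35^2 - 2*15 = 6
y3 = s (x1 - x3) - y1 mod 41 = 35 * (15 - 6) - 5 = 23

2P = (6, 23)


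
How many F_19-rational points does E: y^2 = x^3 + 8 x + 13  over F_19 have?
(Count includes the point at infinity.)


For each x in F_19, count y with y^2 = x^3 + 8 x + 13 mod 19:
  x = 3: RHS = 7, y in [8, 11]  -> 2 point(s)
  x = 5: RHS = 7, y in [8, 11]  -> 2 point(s)
  x = 6: RHS = 11, y in [7, 12]  -> 2 point(s)
  x = 8: RHS = 0, y in [0]  -> 1 point(s)
  x = 9: RHS = 16, y in [4, 15]  -> 2 point(s)
  x = 11: RHS = 7, y in [8, 11]  -> 2 point(s)
  x = 14: RHS = 0, y in [0]  -> 1 point(s)
  x = 16: RHS = 0, y in [0]  -> 1 point(s)
  x = 18: RHS = 4, y in [2, 17]  -> 2 point(s)
Affine points: 15. Add the point at infinity: total = 16.

#E(F_19) = 16


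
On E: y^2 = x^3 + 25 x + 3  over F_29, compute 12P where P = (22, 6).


k = 12 = 1100_2 (binary, LSB first: 0011)
Double-and-add from P = (22, 6):
  bit 0 = 0: acc unchanged = O
  bit 1 = 0: acc unchanged = O
  bit 2 = 1: acc = O + (25, 10) = (25, 10)
  bit 3 = 1: acc = (25, 10) + (14, 20) = (10, 8)

12P = (10, 8)


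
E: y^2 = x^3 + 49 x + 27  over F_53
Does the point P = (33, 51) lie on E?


Check whether y^2 = x^3 + 49 x + 27 (mod 53) for (x, y) = (33, 51).
LHS: y^2 = 51^2 mod 53 = 4
RHS: x^3 + 49 x + 27 = 33^3 + 49*33 + 27 mod 53 = 4
LHS = RHS

Yes, on the curve


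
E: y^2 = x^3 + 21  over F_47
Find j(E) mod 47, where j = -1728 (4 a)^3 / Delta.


Delta = -16(4 a^3 + 27 b^2) mod 47 = 26
-1728 * (4 a)^3 = -1728 * (4*0)^3 mod 47 = 0
j = 0 * 26^(-1) mod 47 = 0

j = 0 (mod 47)


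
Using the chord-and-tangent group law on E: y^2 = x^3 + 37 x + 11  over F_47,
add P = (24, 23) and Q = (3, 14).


P != Q, so use the chord formula.
s = (y2 - y1) / (x2 - x1) = (38) / (26) mod 47 = 34
x3 = s^2 - x1 - x2 mod 47 = 34^2 - 24 - 3 = 1
y3 = s (x1 - x3) - y1 mod 47 = 34 * (24 - 1) - 23 = 7

P + Q = (1, 7)


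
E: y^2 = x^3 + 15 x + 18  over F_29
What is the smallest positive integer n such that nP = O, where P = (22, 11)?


Compute successive multiples of P until we hit O:
  1P = (22, 11)
  2P = (27, 26)
  3P = (18, 1)
  4P = (17, 16)
  5P = (20, 16)
  6P = (15, 15)
  7P = (16, 27)
  8P = (11, 8)
  ... (continuing to 27P)
  27P = O

ord(P) = 27


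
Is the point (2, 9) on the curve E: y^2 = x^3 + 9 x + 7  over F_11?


Check whether y^2 = x^3 + 9 x + 7 (mod 11) for (x, y) = (2, 9).
LHS: y^2 = 9^2 mod 11 = 4
RHS: x^3 + 9 x + 7 = 2^3 + 9*2 + 7 mod 11 = 0
LHS != RHS

No, not on the curve


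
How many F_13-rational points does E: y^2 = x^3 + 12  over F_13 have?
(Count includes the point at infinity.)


For each x in F_13, count y with y^2 = x^3 + 0 x + 12 mod 13:
  x = 0: RHS = 12, y in [5, 8]  -> 2 point(s)
  x = 1: RHS = 0, y in [0]  -> 1 point(s)
  x = 3: RHS = 0, y in [0]  -> 1 point(s)
  x = 7: RHS = 4, y in [2, 11]  -> 2 point(s)
  x = 8: RHS = 4, y in [2, 11]  -> 2 point(s)
  x = 9: RHS = 0, y in [0]  -> 1 point(s)
  x = 11: RHS = 4, y in [2, 11]  -> 2 point(s)
Affine points: 11. Add the point at infinity: total = 12.

#E(F_13) = 12


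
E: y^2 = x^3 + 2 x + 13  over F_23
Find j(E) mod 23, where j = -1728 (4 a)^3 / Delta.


Delta = -16(4 a^3 + 27 b^2) mod 23 = 11
-1728 * (4 a)^3 = -1728 * (4*2)^3 mod 23 = 5
j = 5 * 11^(-1) mod 23 = 13

j = 13 (mod 23)


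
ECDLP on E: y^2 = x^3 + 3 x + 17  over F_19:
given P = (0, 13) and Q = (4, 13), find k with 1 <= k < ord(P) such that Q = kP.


Enumerate multiples of P until we hit Q = (4, 13):
  1P = (0, 13)
  2P = (6, 17)
  3P = (5, 9)
  4P = (4, 13)
Match found at i = 4.

k = 4


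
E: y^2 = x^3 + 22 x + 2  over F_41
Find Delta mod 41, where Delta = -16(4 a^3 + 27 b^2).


4 a^3 + 27 b^2 = 4*22^3 + 27*2^2 = 42592 + 108 = 42700
Delta = -16 * (42700) = -683200
Delta mod 41 = 24

Delta = 24 (mod 41)


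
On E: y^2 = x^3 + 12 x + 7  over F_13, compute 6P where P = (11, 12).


k = 6 = 110_2 (binary, LSB first: 011)
Double-and-add from P = (11, 12):
  bit 0 = 0: acc unchanged = O
  bit 1 = 1: acc = O + (5, 7) = (5, 7)
  bit 2 = 1: acc = (5, 7) + (6, 10) = (11, 1)

6P = (11, 1)


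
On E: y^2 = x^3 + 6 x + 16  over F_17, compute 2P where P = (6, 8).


Doubling: s = (3 x1^2 + a) / (2 y1)
s = (3*6^2 + 6) / (2*8) mod 17 = 5
x3 = s^2 - 2 x1 mod 17 = 5^2 - 2*6 = 13
y3 = s (x1 - x3) - y1 mod 17 = 5 * (6 - 13) - 8 = 8

2P = (13, 8)


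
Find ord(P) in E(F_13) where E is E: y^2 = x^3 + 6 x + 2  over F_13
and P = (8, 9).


Compute successive multiples of P until we hit O:
  1P = (8, 9)
  2P = (1, 3)
  3P = (5, 1)
  4P = (10, 3)
  5P = (4, 5)
  6P = (2, 10)
  7P = (7, 6)
  8P = (7, 7)
  ... (continuing to 15P)
  15P = O

ord(P) = 15


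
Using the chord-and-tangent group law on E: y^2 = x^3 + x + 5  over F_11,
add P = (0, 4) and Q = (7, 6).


P != Q, so use the chord formula.
s = (y2 - y1) / (x2 - x1) = (2) / (7) mod 11 = 5
x3 = s^2 - x1 - x2 mod 11 = 5^2 - 0 - 7 = 7
y3 = s (x1 - x3) - y1 mod 11 = 5 * (0 - 7) - 4 = 5

P + Q = (7, 5)


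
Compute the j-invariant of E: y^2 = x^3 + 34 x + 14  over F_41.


Delta = -16(4 a^3 + 27 b^2) mod 41 = 10
-1728 * (4 a)^3 = -1728 * (4*34)^3 mod 41 = 20
j = 20 * 10^(-1) mod 41 = 2

j = 2 (mod 41)


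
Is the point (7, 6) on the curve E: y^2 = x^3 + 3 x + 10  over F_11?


Check whether y^2 = x^3 + 3 x + 10 (mod 11) for (x, y) = (7, 6).
LHS: y^2 = 6^2 mod 11 = 3
RHS: x^3 + 3 x + 10 = 7^3 + 3*7 + 10 mod 11 = 0
LHS != RHS

No, not on the curve


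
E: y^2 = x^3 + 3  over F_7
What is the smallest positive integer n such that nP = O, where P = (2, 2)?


Compute successive multiples of P until we hit O:
  1P = (2, 2)
  2P = (5, 3)
  3P = (4, 2)
  4P = (1, 5)
  5P = (6, 3)
  6P = (3, 3)
  7P = (3, 4)
  8P = (6, 4)
  ... (continuing to 13P)
  13P = O

ord(P) = 13


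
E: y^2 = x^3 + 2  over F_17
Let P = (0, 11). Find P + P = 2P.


Doubling: s = (3 x1^2 + a) / (2 y1)
s = (3*0^2 + 0) / (2*11) mod 17 = 0
x3 = s^2 - 2 x1 mod 17 = 0^2 - 2*0 = 0
y3 = s (x1 - x3) - y1 mod 17 = 0 * (0 - 0) - 11 = 6

2P = (0, 6)


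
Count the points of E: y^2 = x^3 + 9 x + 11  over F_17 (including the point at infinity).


For each x in F_17, count y with y^2 = x^3 + 9 x + 11 mod 17:
  x = 1: RHS = 4, y in [2, 15]  -> 2 point(s)
  x = 4: RHS = 9, y in [3, 14]  -> 2 point(s)
  x = 6: RHS = 9, y in [3, 14]  -> 2 point(s)
  x = 7: RHS = 9, y in [3, 14]  -> 2 point(s)
  x = 8: RHS = 0, y in [0]  -> 1 point(s)
  x = 10: RHS = 13, y in [8, 9]  -> 2 point(s)
  x = 11: RHS = 13, y in [8, 9]  -> 2 point(s)
  x = 13: RHS = 13, y in [8, 9]  -> 2 point(s)
  x = 14: RHS = 8, y in [5, 12]  -> 2 point(s)
  x = 15: RHS = 2, y in [6, 11]  -> 2 point(s)
  x = 16: RHS = 1, y in [1, 16]  -> 2 point(s)
Affine points: 21. Add the point at infinity: total = 22.

#E(F_17) = 22


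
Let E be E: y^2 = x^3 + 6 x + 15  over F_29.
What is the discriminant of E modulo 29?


4 a^3 + 27 b^2 = 4*6^3 + 27*15^2 = 864 + 6075 = 6939
Delta = -16 * (6939) = -111024
Delta mod 29 = 17

Delta = 17 (mod 29)


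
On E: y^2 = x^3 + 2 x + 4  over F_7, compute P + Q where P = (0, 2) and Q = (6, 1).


P != Q, so use the chord formula.
s = (y2 - y1) / (x2 - x1) = (6) / (6) mod 7 = 1
x3 = s^2 - x1 - x2 mod 7 = 1^2 - 0 - 6 = 2
y3 = s (x1 - x3) - y1 mod 7 = 1 * (0 - 2) - 2 = 3

P + Q = (2, 3)


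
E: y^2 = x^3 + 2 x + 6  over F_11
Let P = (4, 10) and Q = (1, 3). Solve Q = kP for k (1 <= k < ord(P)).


Enumerate multiples of P until we hit Q = (1, 3):
  1P = (4, 10)
  2P = (1, 3)
Match found at i = 2.

k = 2


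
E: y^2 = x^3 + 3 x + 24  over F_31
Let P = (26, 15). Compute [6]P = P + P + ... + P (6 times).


k = 6 = 110_2 (binary, LSB first: 011)
Double-and-add from P = (26, 15):
  bit 0 = 0: acc unchanged = O
  bit 1 = 1: acc = O + (18, 12) = (18, 12)
  bit 2 = 1: acc = (18, 12) + (30, 12) = (14, 19)

6P = (14, 19)


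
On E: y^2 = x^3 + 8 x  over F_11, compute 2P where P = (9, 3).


Doubling: s = (3 x1^2 + a) / (2 y1)
s = (3*9^2 + 8) / (2*3) mod 11 = 7
x3 = s^2 - 2 x1 mod 11 = 7^2 - 2*9 = 9
y3 = s (x1 - x3) - y1 mod 11 = 7 * (9 - 9) - 3 = 8

2P = (9, 8)


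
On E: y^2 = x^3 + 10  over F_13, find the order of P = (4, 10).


Compute successive multiples of P until we hit O:
  1P = (4, 10)
  2P = (4, 3)
  3P = O

ord(P) = 3


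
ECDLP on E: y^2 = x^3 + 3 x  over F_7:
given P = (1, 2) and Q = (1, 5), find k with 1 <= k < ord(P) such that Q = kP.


Enumerate multiples of P until we hit Q = (1, 5):
  1P = (1, 2)
  2P = (2, 0)
  3P = (1, 5)
Match found at i = 3.

k = 3


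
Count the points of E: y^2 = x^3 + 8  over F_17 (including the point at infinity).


For each x in F_17, count y with y^2 = x^3 + 0 x + 8 mod 17:
  x = 0: RHS = 8, y in [5, 12]  -> 2 point(s)
  x = 1: RHS = 9, y in [3, 14]  -> 2 point(s)
  x = 2: RHS = 16, y in [4, 13]  -> 2 point(s)
  x = 3: RHS = 1, y in [1, 16]  -> 2 point(s)
  x = 4: RHS = 4, y in [2, 15]  -> 2 point(s)
  x = 11: RHS = 13, y in [8, 9]  -> 2 point(s)
  x = 12: RHS = 2, y in [6, 11]  -> 2 point(s)
  x = 14: RHS = 15, y in [7, 10]  -> 2 point(s)
  x = 15: RHS = 0, y in [0]  -> 1 point(s)
Affine points: 17. Add the point at infinity: total = 18.

#E(F_17) = 18


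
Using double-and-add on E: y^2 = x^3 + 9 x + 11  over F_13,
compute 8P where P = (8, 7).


k = 8 = 1000_2 (binary, LSB first: 0001)
Double-and-add from P = (8, 7):
  bit 0 = 0: acc unchanged = O
  bit 1 = 0: acc unchanged = O
  bit 2 = 0: acc unchanged = O
  bit 3 = 1: acc = O + (12, 12) = (12, 12)

8P = (12, 12)


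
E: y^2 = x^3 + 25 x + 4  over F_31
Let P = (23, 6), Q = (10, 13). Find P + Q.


P != Q, so use the chord formula.
s = (y2 - y1) / (x2 - x1) = (7) / (18) mod 31 = 9
x3 = s^2 - x1 - x2 mod 31 = 9^2 - 23 - 10 = 17
y3 = s (x1 - x3) - y1 mod 31 = 9 * (23 - 17) - 6 = 17

P + Q = (17, 17)


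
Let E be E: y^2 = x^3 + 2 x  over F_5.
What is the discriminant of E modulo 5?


4 a^3 + 27 b^2 = 4*2^3 + 27*0^2 = 32 + 0 = 32
Delta = -16 * (32) = -512
Delta mod 5 = 3

Delta = 3 (mod 5)


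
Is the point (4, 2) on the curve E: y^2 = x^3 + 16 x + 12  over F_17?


Check whether y^2 = x^3 + 16 x + 12 (mod 17) for (x, y) = (4, 2).
LHS: y^2 = 2^2 mod 17 = 4
RHS: x^3 + 16 x + 12 = 4^3 + 16*4 + 12 mod 17 = 4
LHS = RHS

Yes, on the curve


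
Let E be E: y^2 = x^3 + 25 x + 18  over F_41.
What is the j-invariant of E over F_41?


Delta = -16(4 a^3 + 27 b^2) mod 41 = 37
-1728 * (4 a)^3 = -1728 * (4*25)^3 mod 41 = 22
j = 22 * 37^(-1) mod 41 = 15

j = 15 (mod 41)


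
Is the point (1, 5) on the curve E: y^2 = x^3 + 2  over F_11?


Check whether y^2 = x^3 + 0 x + 2 (mod 11) for (x, y) = (1, 5).
LHS: y^2 = 5^2 mod 11 = 3
RHS: x^3 + 0 x + 2 = 1^3 + 0*1 + 2 mod 11 = 3
LHS = RHS

Yes, on the curve


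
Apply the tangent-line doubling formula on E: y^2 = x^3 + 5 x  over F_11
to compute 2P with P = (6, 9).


Doubling: s = (3 x1^2 + a) / (2 y1)
s = (3*6^2 + 5) / (2*9) mod 11 = 2
x3 = s^2 - 2 x1 mod 11 = 2^2 - 2*6 = 3
y3 = s (x1 - x3) - y1 mod 11 = 2 * (6 - 3) - 9 = 8

2P = (3, 8)


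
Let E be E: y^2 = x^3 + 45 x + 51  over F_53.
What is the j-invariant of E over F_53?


Delta = -16(4 a^3 + 27 b^2) mod 53 = 35
-1728 * (4 a)^3 = -1728 * (4*45)^3 mod 53 = 24
j = 24 * 35^(-1) mod 53 = 34

j = 34 (mod 53)


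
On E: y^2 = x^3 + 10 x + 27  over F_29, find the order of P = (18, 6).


Compute successive multiples of P until we hit O:
  1P = (18, 6)
  2P = (6, 19)
  3P = (10, 24)
  4P = (26, 12)
  5P = (20, 7)
  6P = (13, 11)
  7P = (28, 4)
  8P = (19, 0)
  ... (continuing to 16P)
  16P = O

ord(P) = 16


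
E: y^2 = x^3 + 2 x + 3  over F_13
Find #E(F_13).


For each x in F_13, count y with y^2 = x^3 + 2 x + 3 mod 13:
  x = 0: RHS = 3, y in [4, 9]  -> 2 point(s)
  x = 3: RHS = 10, y in [6, 7]  -> 2 point(s)
  x = 4: RHS = 10, y in [6, 7]  -> 2 point(s)
  x = 6: RHS = 10, y in [6, 7]  -> 2 point(s)
  x = 7: RHS = 9, y in [3, 10]  -> 2 point(s)
  x = 9: RHS = 9, y in [3, 10]  -> 2 point(s)
  x = 10: RHS = 9, y in [3, 10]  -> 2 point(s)
  x = 11: RHS = 4, y in [2, 11]  -> 2 point(s)
  x = 12: RHS = 0, y in [0]  -> 1 point(s)
Affine points: 17. Add the point at infinity: total = 18.

#E(F_13) = 18


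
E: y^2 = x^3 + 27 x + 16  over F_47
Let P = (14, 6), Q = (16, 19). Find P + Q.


P != Q, so use the chord formula.
s = (y2 - y1) / (x2 - x1) = (13) / (2) mod 47 = 30
x3 = s^2 - x1 - x2 mod 47 = 30^2 - 14 - 16 = 24
y3 = s (x1 - x3) - y1 mod 47 = 30 * (14 - 24) - 6 = 23

P + Q = (24, 23)


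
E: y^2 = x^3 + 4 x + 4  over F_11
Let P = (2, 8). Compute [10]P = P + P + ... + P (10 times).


k = 10 = 1010_2 (binary, LSB first: 0101)
Double-and-add from P = (2, 8):
  bit 0 = 0: acc unchanged = O
  bit 1 = 1: acc = O + (8, 8) = (8, 8)
  bit 2 = 0: acc unchanged = (8, 8)
  bit 3 = 1: acc = (8, 8) + (1, 8) = (2, 3)

10P = (2, 3)


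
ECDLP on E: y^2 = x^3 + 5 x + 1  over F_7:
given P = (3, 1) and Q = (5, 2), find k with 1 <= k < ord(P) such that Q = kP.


Enumerate multiples of P until we hit Q = (5, 2):
  1P = (3, 1)
  2P = (5, 2)
Match found at i = 2.

k = 2


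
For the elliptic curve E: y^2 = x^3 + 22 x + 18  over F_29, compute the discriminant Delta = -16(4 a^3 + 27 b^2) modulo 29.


4 a^3 + 27 b^2 = 4*22^3 + 27*18^2 = 42592 + 8748 = 51340
Delta = -16 * (51340) = -821440
Delta mod 29 = 14

Delta = 14 (mod 29)


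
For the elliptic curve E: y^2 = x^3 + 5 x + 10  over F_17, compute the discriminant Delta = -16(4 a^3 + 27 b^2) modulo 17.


4 a^3 + 27 b^2 = 4*5^3 + 27*10^2 = 500 + 2700 = 3200
Delta = -16 * (3200) = -51200
Delta mod 17 = 4

Delta = 4 (mod 17)


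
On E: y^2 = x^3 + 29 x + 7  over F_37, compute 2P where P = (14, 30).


Doubling: s = (3 x1^2 + a) / (2 y1)
s = (3*14^2 + 29) / (2*30) mod 37 = 22
x3 = s^2 - 2 x1 mod 37 = 22^2 - 2*14 = 12
y3 = s (x1 - x3) - y1 mod 37 = 22 * (14 - 12) - 30 = 14

2P = (12, 14)


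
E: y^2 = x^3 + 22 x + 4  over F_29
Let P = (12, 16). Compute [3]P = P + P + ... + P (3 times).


k = 3 = 11_2 (binary, LSB first: 11)
Double-and-add from P = (12, 16):
  bit 0 = 1: acc = O + (12, 16) = (12, 16)
  bit 1 = 1: acc = (12, 16) + (0, 2) = (24, 28)

3P = (24, 28)


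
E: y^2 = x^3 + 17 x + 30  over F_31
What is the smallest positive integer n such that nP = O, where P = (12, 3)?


Compute successive multiples of P until we hit O:
  1P = (12, 3)
  2P = (21, 21)
  3P = (2, 17)
  4P = (14, 6)
  5P = (15, 8)
  6P = (24, 8)
  7P = (4, 21)
  8P = (22, 4)
  ... (continuing to 28P)
  28P = O

ord(P) = 28


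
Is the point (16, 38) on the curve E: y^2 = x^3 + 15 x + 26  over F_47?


Check whether y^2 = x^3 + 15 x + 26 (mod 47) for (x, y) = (16, 38).
LHS: y^2 = 38^2 mod 47 = 34
RHS: x^3 + 15 x + 26 = 16^3 + 15*16 + 26 mod 47 = 38
LHS != RHS

No, not on the curve


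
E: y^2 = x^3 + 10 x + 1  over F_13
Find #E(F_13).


For each x in F_13, count y with y^2 = x^3 + 10 x + 1 mod 13:
  x = 0: RHS = 1, y in [1, 12]  -> 2 point(s)
  x = 1: RHS = 12, y in [5, 8]  -> 2 point(s)
  x = 2: RHS = 3, y in [4, 9]  -> 2 point(s)
  x = 4: RHS = 1, y in [1, 12]  -> 2 point(s)
  x = 6: RHS = 4, y in [2, 11]  -> 2 point(s)
  x = 9: RHS = 1, y in [1, 12]  -> 2 point(s)
  x = 10: RHS = 9, y in [3, 10]  -> 2 point(s)
  x = 11: RHS = 12, y in [5, 8]  -> 2 point(s)
  x = 12: RHS = 3, y in [4, 9]  -> 2 point(s)
Affine points: 18. Add the point at infinity: total = 19.

#E(F_13) = 19


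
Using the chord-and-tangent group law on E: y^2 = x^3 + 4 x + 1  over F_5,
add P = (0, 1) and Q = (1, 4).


P != Q, so use the chord formula.
s = (y2 - y1) / (x2 - x1) = (3) / (1) mod 5 = 3
x3 = s^2 - x1 - x2 mod 5 = 3^2 - 0 - 1 = 3
y3 = s (x1 - x3) - y1 mod 5 = 3 * (0 - 3) - 1 = 0

P + Q = (3, 0)


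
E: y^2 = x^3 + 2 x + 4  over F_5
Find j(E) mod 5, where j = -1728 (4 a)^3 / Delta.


Delta = -16(4 a^3 + 27 b^2) mod 5 = 1
-1728 * (4 a)^3 = -1728 * (4*2)^3 mod 5 = 4
j = 4 * 1^(-1) mod 5 = 4

j = 4 (mod 5)


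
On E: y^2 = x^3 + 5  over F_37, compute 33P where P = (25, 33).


k = 33 = 100001_2 (binary, LSB first: 100001)
Double-and-add from P = (25, 33):
  bit 0 = 1: acc = O + (25, 33) = (25, 33)
  bit 1 = 0: acc unchanged = (25, 33)
  bit 2 = 0: acc unchanged = (25, 33)
  bit 3 = 0: acc unchanged = (25, 33)
  bit 4 = 0: acc unchanged = (25, 33)
  bit 5 = 1: acc = (25, 33) + (27, 2) = (31, 23)

33P = (31, 23)


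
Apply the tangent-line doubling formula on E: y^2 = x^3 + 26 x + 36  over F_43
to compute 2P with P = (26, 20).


Doubling: s = (3 x1^2 + a) / (2 y1)
s = (3*26^2 + 26) / (2*20) mod 43 = 32
x3 = s^2 - 2 x1 mod 43 = 32^2 - 2*26 = 26
y3 = s (x1 - x3) - y1 mod 43 = 32 * (26 - 26) - 20 = 23

2P = (26, 23)


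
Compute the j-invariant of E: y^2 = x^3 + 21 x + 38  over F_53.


Delta = -16(4 a^3 + 27 b^2) mod 53 = 50
-1728 * (4 a)^3 = -1728 * (4*21)^3 mod 53 = 52
j = 52 * 50^(-1) mod 53 = 18

j = 18 (mod 53)


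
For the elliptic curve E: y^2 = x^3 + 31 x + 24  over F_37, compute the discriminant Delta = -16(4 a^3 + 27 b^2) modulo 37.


4 a^3 + 27 b^2 = 4*31^3 + 27*24^2 = 119164 + 15552 = 134716
Delta = -16 * (134716) = -2155456
Delta mod 37 = 16

Delta = 16 (mod 37)


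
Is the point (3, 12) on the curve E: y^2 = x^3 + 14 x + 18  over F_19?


Check whether y^2 = x^3 + 14 x + 18 (mod 19) for (x, y) = (3, 12).
LHS: y^2 = 12^2 mod 19 = 11
RHS: x^3 + 14 x + 18 = 3^3 + 14*3 + 18 mod 19 = 11
LHS = RHS

Yes, on the curve


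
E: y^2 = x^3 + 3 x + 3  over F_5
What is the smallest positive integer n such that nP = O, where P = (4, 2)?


Compute successive multiples of P until we hit O:
  1P = (4, 2)
  2P = (3, 2)
  3P = (3, 3)
  4P = (4, 3)
  5P = O

ord(P) = 5


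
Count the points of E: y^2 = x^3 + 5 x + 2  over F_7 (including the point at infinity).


For each x in F_7, count y with y^2 = x^3 + 5 x + 2 mod 7:
  x = 0: RHS = 2, y in [3, 4]  -> 2 point(s)
  x = 1: RHS = 1, y in [1, 6]  -> 2 point(s)
  x = 3: RHS = 2, y in [3, 4]  -> 2 point(s)
  x = 4: RHS = 2, y in [3, 4]  -> 2 point(s)
Affine points: 8. Add the point at infinity: total = 9.

#E(F_7) = 9


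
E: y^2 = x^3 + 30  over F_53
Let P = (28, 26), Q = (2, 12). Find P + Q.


P != Q, so use the chord formula.
s = (y2 - y1) / (x2 - x1) = (39) / (27) mod 53 = 25
x3 = s^2 - x1 - x2 mod 53 = 25^2 - 28 - 2 = 12
y3 = s (x1 - x3) - y1 mod 53 = 25 * (28 - 12) - 26 = 3

P + Q = (12, 3)


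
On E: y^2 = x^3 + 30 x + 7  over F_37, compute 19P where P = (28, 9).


k = 19 = 10011_2 (binary, LSB first: 11001)
Double-and-add from P = (28, 9):
  bit 0 = 1: acc = O + (28, 9) = (28, 9)
  bit 1 = 1: acc = (28, 9) + (25, 18) = (30, 34)
  bit 2 = 0: acc unchanged = (30, 34)
  bit 3 = 0: acc unchanged = (30, 34)
  bit 4 = 1: acc = (30, 34) + (11, 22) = (17, 19)

19P = (17, 19)


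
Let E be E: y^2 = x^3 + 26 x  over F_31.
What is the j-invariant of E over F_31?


Delta = -16(4 a^3 + 27 b^2) mod 31 = 2
-1728 * (4 a)^3 = -1728 * (4*26)^3 mod 31 = 15
j = 15 * 2^(-1) mod 31 = 23

j = 23 (mod 31)


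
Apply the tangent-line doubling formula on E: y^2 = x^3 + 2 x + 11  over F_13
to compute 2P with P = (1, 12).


Doubling: s = (3 x1^2 + a) / (2 y1)
s = (3*1^2 + 2) / (2*12) mod 13 = 4
x3 = s^2 - 2 x1 mod 13 = 4^2 - 2*1 = 1
y3 = s (x1 - x3) - y1 mod 13 = 4 * (1 - 1) - 12 = 1

2P = (1, 1)


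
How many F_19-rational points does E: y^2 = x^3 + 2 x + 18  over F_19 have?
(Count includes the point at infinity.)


For each x in F_19, count y with y^2 = x^3 + 2 x + 18 mod 19:
  x = 2: RHS = 11, y in [7, 12]  -> 2 point(s)
  x = 5: RHS = 1, y in [1, 18]  -> 2 point(s)
  x = 9: RHS = 5, y in [9, 10]  -> 2 point(s)
  x = 14: RHS = 16, y in [4, 15]  -> 2 point(s)
  x = 16: RHS = 4, y in [2, 17]  -> 2 point(s)
  x = 17: RHS = 6, y in [5, 14]  -> 2 point(s)
Affine points: 12. Add the point at infinity: total = 13.

#E(F_19) = 13


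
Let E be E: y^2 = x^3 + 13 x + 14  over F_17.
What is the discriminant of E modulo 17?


4 a^3 + 27 b^2 = 4*13^3 + 27*14^2 = 8788 + 5292 = 14080
Delta = -16 * (14080) = -225280
Delta mod 17 = 4

Delta = 4 (mod 17)


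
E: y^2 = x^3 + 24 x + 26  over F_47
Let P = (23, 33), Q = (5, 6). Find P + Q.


P != Q, so use the chord formula.
s = (y2 - y1) / (x2 - x1) = (20) / (29) mod 47 = 25
x3 = s^2 - x1 - x2 mod 47 = 25^2 - 23 - 5 = 33
y3 = s (x1 - x3) - y1 mod 47 = 25 * (23 - 33) - 33 = 46

P + Q = (33, 46)


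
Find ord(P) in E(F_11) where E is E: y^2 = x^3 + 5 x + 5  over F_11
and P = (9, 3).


Compute successive multiples of P until we hit O:
  1P = (9, 3)
  2P = (5, 1)
  3P = (0, 7)
  4P = (6, 3)
  5P = (7, 8)
  6P = (4, 1)
  7P = (3, 6)
  8P = (2, 10)
  ... (continuing to 18P)
  18P = O

ord(P) = 18


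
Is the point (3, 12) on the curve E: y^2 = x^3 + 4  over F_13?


Check whether y^2 = x^3 + 0 x + 4 (mod 13) for (x, y) = (3, 12).
LHS: y^2 = 12^2 mod 13 = 1
RHS: x^3 + 0 x + 4 = 3^3 + 0*3 + 4 mod 13 = 5
LHS != RHS

No, not on the curve


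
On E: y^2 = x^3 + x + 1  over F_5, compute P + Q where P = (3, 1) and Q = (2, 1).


P != Q, so use the chord formula.
s = (y2 - y1) / (x2 - x1) = (0) / (4) mod 5 = 0
x3 = s^2 - x1 - x2 mod 5 = 0^2 - 3 - 2 = 0
y3 = s (x1 - x3) - y1 mod 5 = 0 * (3 - 0) - 1 = 4

P + Q = (0, 4)


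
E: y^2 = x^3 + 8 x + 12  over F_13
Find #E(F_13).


For each x in F_13, count y with y^2 = x^3 + 8 x + 12 mod 13:
  x = 0: RHS = 12, y in [5, 8]  -> 2 point(s)
  x = 2: RHS = 10, y in [6, 7]  -> 2 point(s)
  x = 4: RHS = 4, y in [2, 11]  -> 2 point(s)
  x = 6: RHS = 3, y in [4, 9]  -> 2 point(s)
  x = 8: RHS = 3, y in [4, 9]  -> 2 point(s)
  x = 10: RHS = 0, y in [0]  -> 1 point(s)
  x = 11: RHS = 1, y in [1, 12]  -> 2 point(s)
  x = 12: RHS = 3, y in [4, 9]  -> 2 point(s)
Affine points: 15. Add the point at infinity: total = 16.

#E(F_13) = 16


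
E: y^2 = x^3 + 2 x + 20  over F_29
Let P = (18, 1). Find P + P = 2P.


Doubling: s = (3 x1^2 + a) / (2 y1)
s = (3*18^2 + 2) / (2*1) mod 29 = 23
x3 = s^2 - 2 x1 mod 29 = 23^2 - 2*18 = 0
y3 = s (x1 - x3) - y1 mod 29 = 23 * (18 - 0) - 1 = 7

2P = (0, 7)


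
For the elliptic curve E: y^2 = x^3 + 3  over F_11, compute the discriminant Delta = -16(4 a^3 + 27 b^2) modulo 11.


4 a^3 + 27 b^2 = 4*0^3 + 27*3^2 = 0 + 243 = 243
Delta = -16 * (243) = -3888
Delta mod 11 = 6

Delta = 6 (mod 11)


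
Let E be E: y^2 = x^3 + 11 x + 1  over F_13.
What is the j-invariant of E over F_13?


Delta = -16(4 a^3 + 27 b^2) mod 13 = 2
-1728 * (4 a)^3 = -1728 * (4*11)^3 mod 13 = 8
j = 8 * 2^(-1) mod 13 = 4

j = 4 (mod 13)


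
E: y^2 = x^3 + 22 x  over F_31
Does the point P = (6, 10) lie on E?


Check whether y^2 = x^3 + 22 x + 0 (mod 31) for (x, y) = (6, 10).
LHS: y^2 = 10^2 mod 31 = 7
RHS: x^3 + 22 x + 0 = 6^3 + 22*6 + 0 mod 31 = 7
LHS = RHS

Yes, on the curve


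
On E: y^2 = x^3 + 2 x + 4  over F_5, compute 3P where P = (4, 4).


k = 3 = 11_2 (binary, LSB first: 11)
Double-and-add from P = (4, 4):
  bit 0 = 1: acc = O + (4, 4) = (4, 4)
  bit 1 = 1: acc = (4, 4) + (2, 1) = (0, 2)

3P = (0, 2)


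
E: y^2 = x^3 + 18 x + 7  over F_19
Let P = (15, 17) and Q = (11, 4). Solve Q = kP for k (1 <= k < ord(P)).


Enumerate multiples of P until we hit Q = (11, 4):
  1P = (15, 17)
  2P = (0, 11)
  3P = (11, 15)
  4P = (17, 1)
  5P = (13, 5)
  6P = (8, 6)
  7P = (7, 1)
  8P = (1, 11)
  9P = (9, 10)
  10P = (18, 8)
  11P = (14, 18)
  12P = (10, 16)
  13P = (10, 3)
  14P = (14, 1)
  15P = (18, 11)
  16P = (9, 9)
  17P = (1, 8)
  18P = (7, 18)
  19P = (8, 13)
  20P = (13, 14)
  21P = (17, 18)
  22P = (11, 4)
Match found at i = 22.

k = 22


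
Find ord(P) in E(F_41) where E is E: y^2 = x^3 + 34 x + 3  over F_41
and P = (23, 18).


Compute successive multiples of P until we hit O:
  1P = (23, 18)
  2P = (16, 25)
  3P = (3, 3)
  4P = (13, 10)
  5P = (4, 30)
  6P = (37, 34)
  7P = (30, 15)
  8P = (25, 18)
  ... (continuing to 48P)
  48P = O

ord(P) = 48


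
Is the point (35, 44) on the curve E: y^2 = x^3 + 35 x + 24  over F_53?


Check whether y^2 = x^3 + 35 x + 24 (mod 53) for (x, y) = (35, 44).
LHS: y^2 = 44^2 mod 53 = 28
RHS: x^3 + 35 x + 24 = 35^3 + 35*35 + 24 mod 53 = 28
LHS = RHS

Yes, on the curve


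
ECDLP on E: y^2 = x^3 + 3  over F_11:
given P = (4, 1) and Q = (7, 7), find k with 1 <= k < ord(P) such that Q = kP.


Enumerate multiples of P until we hit Q = (7, 7):
  1P = (4, 1)
  2P = (7, 4)
  3P = (1, 2)
  4P = (0, 5)
  5P = (8, 3)
  6P = (2, 0)
  7P = (8, 8)
  8P = (0, 6)
  9P = (1, 9)
  10P = (7, 7)
Match found at i = 10.

k = 10


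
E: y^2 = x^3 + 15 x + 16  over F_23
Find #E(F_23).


For each x in F_23, count y with y^2 = x^3 + 15 x + 16 mod 23:
  x = 0: RHS = 16, y in [4, 19]  -> 2 point(s)
  x = 1: RHS = 9, y in [3, 20]  -> 2 point(s)
  x = 2: RHS = 8, y in [10, 13]  -> 2 point(s)
  x = 4: RHS = 2, y in [5, 18]  -> 2 point(s)
  x = 5: RHS = 9, y in [3, 20]  -> 2 point(s)
  x = 6: RHS = 0, y in [0]  -> 1 point(s)
  x = 7: RHS = 4, y in [2, 21]  -> 2 point(s)
  x = 8: RHS = 4, y in [2, 21]  -> 2 point(s)
  x = 9: RHS = 6, y in [11, 12]  -> 2 point(s)
  x = 10: RHS = 16, y in [4, 19]  -> 2 point(s)
  x = 13: RHS = 16, y in [4, 19]  -> 2 point(s)
  x = 14: RHS = 3, y in [7, 16]  -> 2 point(s)
  x = 17: RHS = 9, y in [3, 20]  -> 2 point(s)
  x = 18: RHS = 0, y in [0]  -> 1 point(s)
  x = 20: RHS = 13, y in [6, 17]  -> 2 point(s)
  x = 21: RHS = 1, y in [1, 22]  -> 2 point(s)
  x = 22: RHS = 0, y in [0]  -> 1 point(s)
Affine points: 31. Add the point at infinity: total = 32.

#E(F_23) = 32


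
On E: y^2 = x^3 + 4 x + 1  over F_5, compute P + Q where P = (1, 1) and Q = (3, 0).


P != Q, so use the chord formula.
s = (y2 - y1) / (x2 - x1) = (4) / (2) mod 5 = 2
x3 = s^2 - x1 - x2 mod 5 = 2^2 - 1 - 3 = 0
y3 = s (x1 - x3) - y1 mod 5 = 2 * (1 - 0) - 1 = 1

P + Q = (0, 1)


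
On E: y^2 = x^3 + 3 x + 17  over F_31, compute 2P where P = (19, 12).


Doubling: s = (3 x1^2 + a) / (2 y1)
s = (3*19^2 + 3) / (2*12) mod 31 = 22
x3 = s^2 - 2 x1 mod 31 = 22^2 - 2*19 = 12
y3 = s (x1 - x3) - y1 mod 31 = 22 * (19 - 12) - 12 = 18

2P = (12, 18)


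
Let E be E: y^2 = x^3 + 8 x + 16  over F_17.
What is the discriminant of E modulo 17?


4 a^3 + 27 b^2 = 4*8^3 + 27*16^2 = 2048 + 6912 = 8960
Delta = -16 * (8960) = -143360
Delta mod 17 = 1

Delta = 1 (mod 17)


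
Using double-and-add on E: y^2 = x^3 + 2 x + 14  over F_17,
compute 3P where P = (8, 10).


k = 3 = 11_2 (binary, LSB first: 11)
Double-and-add from P = (8, 10):
  bit 0 = 1: acc = O + (8, 10) = (8, 10)
  bit 1 = 1: acc = (8, 10) + (14, 10) = (12, 7)

3P = (12, 7)


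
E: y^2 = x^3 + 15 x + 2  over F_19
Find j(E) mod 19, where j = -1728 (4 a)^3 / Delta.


Delta = -16(4 a^3 + 27 b^2) mod 19 = 12
-1728 * (4 a)^3 = -1728 * (4*15)^3 mod 19 = 8
j = 8 * 12^(-1) mod 19 = 7

j = 7 (mod 19)


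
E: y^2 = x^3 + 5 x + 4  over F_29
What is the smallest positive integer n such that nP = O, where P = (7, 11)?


Compute successive multiples of P until we hit O:
  1P = (7, 11)
  2P = (16, 27)
  3P = (2, 14)
  4P = (25, 23)
  5P = (20, 19)
  6P = (24, 12)
  7P = (26, 22)
  8P = (12, 9)
  ... (continuing to 31P)
  31P = O

ord(P) = 31


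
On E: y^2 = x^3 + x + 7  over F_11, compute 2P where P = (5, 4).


Doubling: s = (3 x1^2 + a) / (2 y1)
s = (3*5^2 + 1) / (2*4) mod 11 = 4
x3 = s^2 - 2 x1 mod 11 = 4^2 - 2*5 = 6
y3 = s (x1 - x3) - y1 mod 11 = 4 * (5 - 6) - 4 = 3

2P = (6, 3)


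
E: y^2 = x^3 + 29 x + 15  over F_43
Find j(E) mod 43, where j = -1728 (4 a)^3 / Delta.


Delta = -16(4 a^3 + 27 b^2) mod 43 = 27
-1728 * (4 a)^3 = -1728 * (4*29)^3 mod 43 = 32
j = 32 * 27^(-1) mod 43 = 41

j = 41 (mod 43)


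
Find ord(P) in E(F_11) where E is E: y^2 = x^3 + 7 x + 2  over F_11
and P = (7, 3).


Compute successive multiples of P until we hit O:
  1P = (7, 3)
  2P = (8, 8)
  3P = (10, 4)
  4P = (10, 7)
  5P = (8, 3)
  6P = (7, 8)
  7P = O

ord(P) = 7


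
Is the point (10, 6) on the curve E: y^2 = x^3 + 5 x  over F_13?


Check whether y^2 = x^3 + 5 x + 0 (mod 13) for (x, y) = (10, 6).
LHS: y^2 = 6^2 mod 13 = 10
RHS: x^3 + 5 x + 0 = 10^3 + 5*10 + 0 mod 13 = 10
LHS = RHS

Yes, on the curve


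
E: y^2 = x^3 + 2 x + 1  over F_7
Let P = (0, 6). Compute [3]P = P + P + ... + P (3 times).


k = 3 = 11_2 (binary, LSB first: 11)
Double-and-add from P = (0, 6):
  bit 0 = 1: acc = O + (0, 6) = (0, 6)
  bit 1 = 1: acc = (0, 6) + (1, 2) = (1, 5)

3P = (1, 5)


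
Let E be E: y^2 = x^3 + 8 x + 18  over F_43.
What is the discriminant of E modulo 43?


4 a^3 + 27 b^2 = 4*8^3 + 27*18^2 = 2048 + 8748 = 10796
Delta = -16 * (10796) = -172736
Delta mod 43 = 38

Delta = 38 (mod 43)


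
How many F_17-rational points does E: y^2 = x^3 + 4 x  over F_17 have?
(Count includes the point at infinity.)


For each x in F_17, count y with y^2 = x^3 + 4 x + 0 mod 17:
  x = 0: RHS = 0, y in [0]  -> 1 point(s)
  x = 2: RHS = 16, y in [4, 13]  -> 2 point(s)
  x = 5: RHS = 9, y in [3, 14]  -> 2 point(s)
  x = 6: RHS = 2, y in [6, 11]  -> 2 point(s)
  x = 8: RHS = 0, y in [0]  -> 1 point(s)
  x = 9: RHS = 0, y in [0]  -> 1 point(s)
  x = 11: RHS = 15, y in [7, 10]  -> 2 point(s)
  x = 12: RHS = 8, y in [5, 12]  -> 2 point(s)
  x = 15: RHS = 1, y in [1, 16]  -> 2 point(s)
Affine points: 15. Add the point at infinity: total = 16.

#E(F_17) = 16


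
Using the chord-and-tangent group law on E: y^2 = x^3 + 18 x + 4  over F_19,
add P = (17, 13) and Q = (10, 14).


P != Q, so use the chord formula.
s = (y2 - y1) / (x2 - x1) = (1) / (12) mod 19 = 8
x3 = s^2 - x1 - x2 mod 19 = 8^2 - 17 - 10 = 18
y3 = s (x1 - x3) - y1 mod 19 = 8 * (17 - 18) - 13 = 17

P + Q = (18, 17)


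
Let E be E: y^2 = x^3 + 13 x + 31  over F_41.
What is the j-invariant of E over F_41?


Delta = -16(4 a^3 + 27 b^2) mod 41 = 36
-1728 * (4 a)^3 = -1728 * (4*13)^3 mod 41 = 9
j = 9 * 36^(-1) mod 41 = 31

j = 31 (mod 41)


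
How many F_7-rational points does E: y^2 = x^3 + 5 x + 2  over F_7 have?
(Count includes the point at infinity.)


For each x in F_7, count y with y^2 = x^3 + 5 x + 2 mod 7:
  x = 0: RHS = 2, y in [3, 4]  -> 2 point(s)
  x = 1: RHS = 1, y in [1, 6]  -> 2 point(s)
  x = 3: RHS = 2, y in [3, 4]  -> 2 point(s)
  x = 4: RHS = 2, y in [3, 4]  -> 2 point(s)
Affine points: 8. Add the point at infinity: total = 9.

#E(F_7) = 9


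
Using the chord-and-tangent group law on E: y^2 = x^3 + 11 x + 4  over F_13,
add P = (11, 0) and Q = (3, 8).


P != Q, so use the chord formula.
s = (y2 - y1) / (x2 - x1) = (8) / (5) mod 13 = 12
x3 = s^2 - x1 - x2 mod 13 = 12^2 - 11 - 3 = 0
y3 = s (x1 - x3) - y1 mod 13 = 12 * (11 - 0) - 0 = 2

P + Q = (0, 2)


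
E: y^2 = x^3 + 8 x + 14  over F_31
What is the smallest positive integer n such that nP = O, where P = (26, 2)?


Compute successive multiples of P until we hit O:
  1P = (26, 2)
  2P = (24, 24)
  3P = (9, 28)
  4P = (14, 7)
  5P = (0, 13)
  6P = (21, 9)
  7P = (12, 28)
  8P = (11, 10)
  ... (continuing to 37P)
  37P = O

ord(P) = 37


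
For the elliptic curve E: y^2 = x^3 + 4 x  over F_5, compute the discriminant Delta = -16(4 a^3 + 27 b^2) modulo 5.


4 a^3 + 27 b^2 = 4*4^3 + 27*0^2 = 256 + 0 = 256
Delta = -16 * (256) = -4096
Delta mod 5 = 4

Delta = 4 (mod 5)


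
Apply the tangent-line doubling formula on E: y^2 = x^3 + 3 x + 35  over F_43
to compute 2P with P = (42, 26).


Doubling: s = (3 x1^2 + a) / (2 y1)
s = (3*42^2 + 3) / (2*26) mod 43 = 15
x3 = s^2 - 2 x1 mod 43 = 15^2 - 2*42 = 12
y3 = s (x1 - x3) - y1 mod 43 = 15 * (42 - 12) - 26 = 37

2P = (12, 37)


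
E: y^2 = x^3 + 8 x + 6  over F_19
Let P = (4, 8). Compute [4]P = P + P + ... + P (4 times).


k = 4 = 100_2 (binary, LSB first: 001)
Double-and-add from P = (4, 8):
  bit 0 = 0: acc unchanged = O
  bit 1 = 0: acc unchanged = O
  bit 2 = 1: acc = O + (12, 14) = (12, 14)

4P = (12, 14)


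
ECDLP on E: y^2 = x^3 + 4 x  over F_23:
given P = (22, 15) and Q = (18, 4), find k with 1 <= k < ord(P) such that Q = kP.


Enumerate multiples of P until we hit Q = (18, 4):
  1P = (22, 15)
  2P = (3, 4)
  3P = (7, 7)
  4P = (18, 4)
Match found at i = 4.

k = 4


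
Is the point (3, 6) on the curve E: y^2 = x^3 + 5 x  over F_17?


Check whether y^2 = x^3 + 5 x + 0 (mod 17) for (x, y) = (3, 6).
LHS: y^2 = 6^2 mod 17 = 2
RHS: x^3 + 5 x + 0 = 3^3 + 5*3 + 0 mod 17 = 8
LHS != RHS

No, not on the curve


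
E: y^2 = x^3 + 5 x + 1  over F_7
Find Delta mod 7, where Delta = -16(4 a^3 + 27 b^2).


4 a^3 + 27 b^2 = 4*5^3 + 27*1^2 = 500 + 27 = 527
Delta = -16 * (527) = -8432
Delta mod 7 = 3

Delta = 3 (mod 7)


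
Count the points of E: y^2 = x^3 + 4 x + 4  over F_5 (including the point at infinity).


For each x in F_5, count y with y^2 = x^3 + 4 x + 4 mod 5:
  x = 0: RHS = 4, y in [2, 3]  -> 2 point(s)
  x = 1: RHS = 4, y in [2, 3]  -> 2 point(s)
  x = 2: RHS = 0, y in [0]  -> 1 point(s)
  x = 4: RHS = 4, y in [2, 3]  -> 2 point(s)
Affine points: 7. Add the point at infinity: total = 8.

#E(F_5) = 8


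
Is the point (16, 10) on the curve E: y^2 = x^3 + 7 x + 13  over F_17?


Check whether y^2 = x^3 + 7 x + 13 (mod 17) for (x, y) = (16, 10).
LHS: y^2 = 10^2 mod 17 = 15
RHS: x^3 + 7 x + 13 = 16^3 + 7*16 + 13 mod 17 = 5
LHS != RHS

No, not on the curve


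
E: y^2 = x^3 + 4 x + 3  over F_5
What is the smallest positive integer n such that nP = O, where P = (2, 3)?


Compute successive multiples of P until we hit O:
  1P = (2, 3)
  2P = (2, 2)
  3P = O

ord(P) = 3


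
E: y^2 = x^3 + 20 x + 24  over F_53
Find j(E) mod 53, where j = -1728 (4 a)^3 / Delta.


Delta = -16(4 a^3 + 27 b^2) mod 53 = 36
-1728 * (4 a)^3 = -1728 * (4*20)^3 mod 53 = 49
j = 49 * 36^(-1) mod 53 = 47

j = 47 (mod 53)


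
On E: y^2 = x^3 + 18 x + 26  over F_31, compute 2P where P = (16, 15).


Doubling: s = (3 x1^2 + a) / (2 y1)
s = (3*16^2 + 18) / (2*15) mod 31 = 20
x3 = s^2 - 2 x1 mod 31 = 20^2 - 2*16 = 27
y3 = s (x1 - x3) - y1 mod 31 = 20 * (16 - 27) - 15 = 13

2P = (27, 13)


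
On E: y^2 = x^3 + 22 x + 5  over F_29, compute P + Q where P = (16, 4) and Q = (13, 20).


P != Q, so use the chord formula.
s = (y2 - y1) / (x2 - x1) = (16) / (26) mod 29 = 14
x3 = s^2 - x1 - x2 mod 29 = 14^2 - 16 - 13 = 22
y3 = s (x1 - x3) - y1 mod 29 = 14 * (16 - 22) - 4 = 28

P + Q = (22, 28)


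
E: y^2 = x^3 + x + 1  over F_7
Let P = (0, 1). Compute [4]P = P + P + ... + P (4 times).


k = 4 = 100_2 (binary, LSB first: 001)
Double-and-add from P = (0, 1):
  bit 0 = 0: acc unchanged = O
  bit 1 = 0: acc unchanged = O
  bit 2 = 1: acc = O + (0, 6) = (0, 6)

4P = (0, 6)


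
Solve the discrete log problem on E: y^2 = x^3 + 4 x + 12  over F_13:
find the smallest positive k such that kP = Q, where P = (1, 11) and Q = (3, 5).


Enumerate multiples of P until we hit Q = (3, 5):
  1P = (1, 11)
  2P = (10, 8)
  3P = (5, 12)
  4P = (3, 8)
  5P = (8, 6)
  6P = (0, 5)
  7P = (9, 6)
  8P = (4, 12)
  9P = (11, 3)
  10P = (11, 10)
  11P = (4, 1)
  12P = (9, 7)
  13P = (0, 8)
  14P = (8, 7)
  15P = (3, 5)
Match found at i = 15.

k = 15


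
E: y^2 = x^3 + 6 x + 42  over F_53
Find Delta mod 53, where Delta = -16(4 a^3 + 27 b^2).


4 a^3 + 27 b^2 = 4*6^3 + 27*42^2 = 864 + 47628 = 48492
Delta = -16 * (48492) = -775872
Delta mod 53 = 48

Delta = 48 (mod 53)


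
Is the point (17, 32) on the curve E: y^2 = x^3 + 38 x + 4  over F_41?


Check whether y^2 = x^3 + 38 x + 4 (mod 41) for (x, y) = (17, 32).
LHS: y^2 = 32^2 mod 41 = 40
RHS: x^3 + 38 x + 4 = 17^3 + 38*17 + 4 mod 41 = 28
LHS != RHS

No, not on the curve


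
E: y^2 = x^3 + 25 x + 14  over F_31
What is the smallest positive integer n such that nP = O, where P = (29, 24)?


Compute successive multiples of P until we hit O:
  1P = (29, 24)
  2P = (20, 12)
  3P = (1, 3)
  4P = (19, 30)
  5P = (28, 25)
  6P = (6, 15)
  7P = (21, 29)
  8P = (9, 10)
  ... (continuing to 39P)
  39P = O

ord(P) = 39


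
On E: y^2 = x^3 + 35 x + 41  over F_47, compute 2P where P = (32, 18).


Doubling: s = (3 x1^2 + a) / (2 y1)
s = (3*32^2 + 35) / (2*18) mod 47 = 38
x3 = s^2 - 2 x1 mod 47 = 38^2 - 2*32 = 17
y3 = s (x1 - x3) - y1 mod 47 = 38 * (32 - 17) - 18 = 35

2P = (17, 35)


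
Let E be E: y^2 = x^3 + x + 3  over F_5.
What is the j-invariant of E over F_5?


Delta = -16(4 a^3 + 27 b^2) mod 5 = 3
-1728 * (4 a)^3 = -1728 * (4*1)^3 mod 5 = 3
j = 3 * 3^(-1) mod 5 = 1

j = 1 (mod 5)


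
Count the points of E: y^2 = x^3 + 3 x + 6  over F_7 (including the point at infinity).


For each x in F_7, count y with y^2 = x^3 + 3 x + 6 mod 7:
  x = 3: RHS = 0, y in [0]  -> 1 point(s)
  x = 6: RHS = 2, y in [3, 4]  -> 2 point(s)
Affine points: 3. Add the point at infinity: total = 4.

#E(F_7) = 4


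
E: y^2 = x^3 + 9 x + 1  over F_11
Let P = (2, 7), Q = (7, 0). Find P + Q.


P != Q, so use the chord formula.
s = (y2 - y1) / (x2 - x1) = (4) / (5) mod 11 = 3
x3 = s^2 - x1 - x2 mod 11 = 3^2 - 2 - 7 = 0
y3 = s (x1 - x3) - y1 mod 11 = 3 * (2 - 0) - 7 = 10

P + Q = (0, 10)


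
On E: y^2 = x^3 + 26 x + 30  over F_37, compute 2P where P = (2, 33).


k = 2 = 10_2 (binary, LSB first: 01)
Double-and-add from P = (2, 33):
  bit 0 = 0: acc unchanged = O
  bit 1 = 1: acc = O + (7, 0) = (7, 0)

2P = (7, 0)
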